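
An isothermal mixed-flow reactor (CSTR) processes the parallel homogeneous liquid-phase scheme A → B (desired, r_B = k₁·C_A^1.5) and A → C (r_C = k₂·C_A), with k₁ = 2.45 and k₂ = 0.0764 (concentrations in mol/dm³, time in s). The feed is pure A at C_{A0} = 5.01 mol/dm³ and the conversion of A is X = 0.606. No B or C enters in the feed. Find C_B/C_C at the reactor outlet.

Exit C_A = C_{A0}(1−X) = 5.01×0.394 = 1.974 mol/dm³.
Rates in a CSTR are evaluated at the outlet concentration: r_B = 2.45×1.974^1.5 = 6.795, r_C = 0.0764×1.974 = 0.1508.
Overall selectivity = C_B/C_C = r_Bτ/(r_Cτ) = r_B/r_C = 45.1.

45.1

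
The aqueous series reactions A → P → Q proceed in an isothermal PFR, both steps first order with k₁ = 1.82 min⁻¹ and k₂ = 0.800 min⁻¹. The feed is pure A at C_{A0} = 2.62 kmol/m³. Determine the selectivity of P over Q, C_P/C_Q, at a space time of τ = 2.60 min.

0.264

Solving the coupled first-order balances gives C_P(τ) = [k₁/(k₂−k₁)]·C_{A0}·(e^(−k₁τ) − e^(−k₂τ)).
e^(−k₁τ) = e^(−1.82×2.60) = e^(−4.732) = 0.008809; e^(−k₂τ) = e^(−2.080) = 0.1249.
C_P = 1.82×2.62/(0.800−1.82) × (0.008809−0.1249) = (-4.675)×(-0.1161) = 0.5429 kmol/m³.
C_A = C_{A0}e^(−k₁τ) = 0.02308 kmol/m³, so C_Q = C_{A0}−C_A−C_P = 2.054 kmol/m³; C_P/C_Q = 0.264.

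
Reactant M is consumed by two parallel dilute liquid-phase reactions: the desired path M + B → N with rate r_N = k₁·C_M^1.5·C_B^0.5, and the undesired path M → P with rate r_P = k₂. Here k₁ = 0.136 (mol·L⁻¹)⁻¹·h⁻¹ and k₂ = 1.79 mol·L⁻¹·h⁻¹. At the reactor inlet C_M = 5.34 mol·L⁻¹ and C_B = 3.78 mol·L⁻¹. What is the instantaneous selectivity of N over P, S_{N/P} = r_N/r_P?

1.82

S_{N/P} = r_N/r_P = (k₁·C_M^1.5·C_B^0.5)/(k₂) = (k₁/k₂)·C_M^1.5·C_B^0.5.
= (0.136×5.340^1.5×3.780^0.5) / (1.79) = 3.263/1.790 = 1.82.
Since the desired path is higher order in M, keeping C_M high (PFR or concentrated feed) favours N.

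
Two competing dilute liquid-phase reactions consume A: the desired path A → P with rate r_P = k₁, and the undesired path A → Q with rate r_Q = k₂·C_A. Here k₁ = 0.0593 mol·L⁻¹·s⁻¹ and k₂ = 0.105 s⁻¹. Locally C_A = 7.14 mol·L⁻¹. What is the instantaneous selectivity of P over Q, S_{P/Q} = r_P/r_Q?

0.0791

S_{P/Q} = r_P/r_Q = (k₁)/(k₂·C_A) = (k₁/k₂)·C_A⁻¹.
= (0.0593) / (0.105×7.140) = 0.05930/0.7497 = 0.0791.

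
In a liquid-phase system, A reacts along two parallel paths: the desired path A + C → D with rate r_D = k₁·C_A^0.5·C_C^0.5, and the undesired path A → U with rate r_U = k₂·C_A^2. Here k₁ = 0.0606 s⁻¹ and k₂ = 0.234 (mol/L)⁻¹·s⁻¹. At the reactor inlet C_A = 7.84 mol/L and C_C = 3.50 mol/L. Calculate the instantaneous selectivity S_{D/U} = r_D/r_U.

0.0221

S_{D/U} = r_D/r_U = (k₁·C_A^0.5·C_C^0.5)/(k₂·C_A^2) = (k₁/k₂)·C_A^-1.5·C_C^0.5.
= (0.0606×7.840^0.5×3.500^0.5) / (0.234×7.840^2) = 0.3174/14.38 = 0.0221.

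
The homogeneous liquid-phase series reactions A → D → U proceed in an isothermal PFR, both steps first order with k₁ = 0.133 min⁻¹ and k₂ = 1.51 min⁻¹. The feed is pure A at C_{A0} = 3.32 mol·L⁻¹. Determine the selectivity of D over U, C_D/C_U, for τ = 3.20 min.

0.219

Solving the coupled first-order balances gives C_D(τ) = [k₁/(k₂−k₁)]·C_{A0}·(e^(−k₁τ) − e^(−k₂τ)).
e^(−k₁τ) = e^(−0.133×3.20) = e^(−0.4256) = 0.6534; e^(−k₂τ) = e^(−4.832) = 0.007971.
C_D = 0.133×3.32/(1.51−0.133) × (0.6534−0.007971) = 0.3207×0.6454 = 0.2070 mol·L⁻¹.
C_A = C_{A0}e^(−k₁τ) = 2.169 mol·L⁻¹, so C_U = C_{A0}−C_A−C_D = 0.9438 mol·L⁻¹; C_D/C_U = 0.219.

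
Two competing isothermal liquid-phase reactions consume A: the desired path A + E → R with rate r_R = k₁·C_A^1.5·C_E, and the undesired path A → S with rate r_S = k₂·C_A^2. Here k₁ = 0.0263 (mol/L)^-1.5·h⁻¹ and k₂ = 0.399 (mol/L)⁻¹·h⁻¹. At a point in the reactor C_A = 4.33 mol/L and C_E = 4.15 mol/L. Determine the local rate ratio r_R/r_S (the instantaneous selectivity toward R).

0.131

S_{R/S} = r_R/r_S = (k₁·C_A^1.5·C_E)/(k₂·C_A^2) = (k₁/k₂)·C_A^-0.5·C_E.
= (0.0263×4.330^1.5×4.150) / (0.399×4.330^2) = 0.9834/7.481 = 0.131.
The undesired path is higher order in A, so low C_A (CSTR or dilute feed) favours R.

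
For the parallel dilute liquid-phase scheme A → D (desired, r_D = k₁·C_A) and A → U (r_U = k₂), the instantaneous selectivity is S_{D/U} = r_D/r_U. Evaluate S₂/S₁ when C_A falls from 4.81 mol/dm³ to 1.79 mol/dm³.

0.372

S_{D/U} = (k₁/k₂)·C_A, so S₂/S₁ = (C_{A,2}/C_{A,1}).
= 1.79/4.81 = 0.372.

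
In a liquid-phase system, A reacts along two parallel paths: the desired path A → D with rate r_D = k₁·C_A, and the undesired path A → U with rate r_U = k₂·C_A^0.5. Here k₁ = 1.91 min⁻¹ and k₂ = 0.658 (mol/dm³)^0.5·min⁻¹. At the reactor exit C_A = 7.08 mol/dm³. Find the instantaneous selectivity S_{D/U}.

S_{D/U} = r_D/r_U = (k₁·C_A)/(k₂·C_A^0.5) = (k₁/k₂)·C_A^0.5.
= (1.91×7.080) / (0.658×7.080^0.5) = 13.52/1.751 = 7.72.
Since the desired path is higher order in A, keeping C_A high (PFR or concentrated feed) favours D.

7.72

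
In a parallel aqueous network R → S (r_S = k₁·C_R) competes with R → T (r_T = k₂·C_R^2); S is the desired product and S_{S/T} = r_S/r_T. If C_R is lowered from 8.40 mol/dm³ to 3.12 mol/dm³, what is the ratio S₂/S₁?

2.69

S_{S/T} = (k₁/k₂)·C_R⁻¹, so S₂/S₁ = (C_{R,2}/C_{R,1})⁻¹.
= 8.40/3.12 = 2.69.
Selectivity toward S rises as C_R falls — low-concentration operation is favoured.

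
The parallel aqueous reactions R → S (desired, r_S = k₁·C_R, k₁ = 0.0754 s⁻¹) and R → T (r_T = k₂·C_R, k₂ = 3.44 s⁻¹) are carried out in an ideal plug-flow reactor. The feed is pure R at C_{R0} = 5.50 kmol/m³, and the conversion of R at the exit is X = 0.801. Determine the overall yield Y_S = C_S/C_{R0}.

0.0172

C_R = C_{R0}(1−X) = 1.094 kmol/m³.
Both paths are first order in R, so the instantaneous fraction to S is constant: dC_S/d(−C_R) = k₁/(k₁+k₂) = 0.02145.
C_S = 0.02145·(C_{R0}−C_R) = 0.02145×4.405 = 0.0945 kmol/m³.
Y_S = C_S/C_{R0} = 0.09449/5.50 = 0.0172.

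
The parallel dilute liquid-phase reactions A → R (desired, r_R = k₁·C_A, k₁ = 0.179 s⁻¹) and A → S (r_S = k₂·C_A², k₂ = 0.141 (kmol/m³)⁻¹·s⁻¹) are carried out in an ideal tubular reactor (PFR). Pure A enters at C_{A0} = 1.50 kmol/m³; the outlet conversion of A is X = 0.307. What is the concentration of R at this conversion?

C_A = C_{A0}(1−X) = 1.040 kmol/m³.
Along a PFR/batch, dC_R/dC_A = −r_R/(r_R+r_S) = −k₁/(k₁+k₂·C_A).
Integrating from C_{A0} to C_A: C_R = (0.179/0.141)·ln[(0.179+0.141·1.50)/(0.179+0.141·1.04)] = 1.270·ln(0.3905/0.3256) = 0.2309 kmol/m³.

0.231 kmol/m³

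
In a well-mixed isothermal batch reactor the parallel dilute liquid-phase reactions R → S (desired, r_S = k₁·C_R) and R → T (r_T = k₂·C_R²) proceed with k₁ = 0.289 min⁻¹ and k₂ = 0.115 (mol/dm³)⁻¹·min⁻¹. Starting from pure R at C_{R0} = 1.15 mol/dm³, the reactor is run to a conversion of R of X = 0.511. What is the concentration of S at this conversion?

C_R = C_{R0}(1−X) = 0.5623 mol/dm³.
Along a PFR/batch, dC_S/dC_R = −r_S/(r_S+r_T) = −k₁/(k₁+k₂·C_R).
Integrating from C_{R0} to C_R: C_S = (0.289/0.115)·ln[(0.289+0.115·1.15)/(0.289+0.115·0.562)] = 2.513·ln(0.4213/0.3537) = 0.4394 mol/dm³.

0.439 mol/dm³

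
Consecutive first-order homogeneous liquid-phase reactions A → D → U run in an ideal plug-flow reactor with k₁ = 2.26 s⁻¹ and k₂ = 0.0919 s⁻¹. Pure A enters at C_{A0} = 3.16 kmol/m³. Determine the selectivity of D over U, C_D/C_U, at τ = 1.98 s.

6.52

For first-order series with pure A initially, C_D(τ) = k₁C_{A0}/(k₂−k₁)·(e^(−k₁τ) − e^(−k₂τ)).
e^(−k₁τ) = e^(−2.26×1.98) = e^(−4.475) = 0.01139; e^(−k₂τ) = e^(−0.1820) = 0.8336.
C_D = 2.26×3.16/(0.0919−2.26) × (0.01139−0.8336) = (-3.294)×(-0.8222) = 2.708 kmol/m³.
C_A = C_{A0}e^(−k₁τ) = 0.03600 kmol/m³, so C_U = C_{A0}−C_A−C_D = 0.4156 kmol/m³; C_D/C_U = 6.52.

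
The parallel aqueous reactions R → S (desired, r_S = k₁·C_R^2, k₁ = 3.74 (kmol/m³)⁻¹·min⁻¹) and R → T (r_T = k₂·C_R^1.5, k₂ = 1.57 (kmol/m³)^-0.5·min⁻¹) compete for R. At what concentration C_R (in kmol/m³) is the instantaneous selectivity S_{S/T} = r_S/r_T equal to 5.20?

S_{S/T} = (k₁/k₂)·C_R^0.5 ⇒ C_R = (S·k₂/k₁)^(2).
= (5.20×1.57/3.74)^(2) = (2.183)^(2) = 4.76 kmol/m³.

4.76 kmol/m³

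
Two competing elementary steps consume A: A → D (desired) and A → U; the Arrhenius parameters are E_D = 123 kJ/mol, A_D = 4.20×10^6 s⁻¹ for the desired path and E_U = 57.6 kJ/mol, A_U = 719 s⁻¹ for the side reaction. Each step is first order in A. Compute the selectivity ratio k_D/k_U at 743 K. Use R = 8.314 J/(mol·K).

With equal orders, S_{D/U} = k_D/k_U = (A_D/A_U)·exp[(E_U−E_D)/(RT)].
(E_U−E_D)/(RT) = (57.6−123)×10³/(8.314×743) = -65400/6177 = -10.59.
k_D/k_U = (4.20×10^6/719)·exp(-10.59) = 5841 × 2.524×10^-5 = 0.147.

0.147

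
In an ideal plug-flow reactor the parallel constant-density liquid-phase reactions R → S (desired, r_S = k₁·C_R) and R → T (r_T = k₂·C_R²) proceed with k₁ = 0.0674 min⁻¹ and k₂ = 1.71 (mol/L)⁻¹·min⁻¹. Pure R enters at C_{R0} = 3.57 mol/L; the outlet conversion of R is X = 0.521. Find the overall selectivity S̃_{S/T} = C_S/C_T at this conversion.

0.0156

C_R = C_{R0}(1−X) = 1.710 mol/L.
Along a PFR/batch, dC_S/dC_R = −r_S/(r_S+r_T) = −k₁/(k₁+k₂·C_R).
Integrating from C_{R0} to C_R: C_S = (0.0674/1.71)·ln[(0.0674+1.71·3.57)/(0.0674+1.71·1.71)] = 0.03942·ln(6.172/2.992) = 0.02855 mol/L.
C_T = (C_{R0}−C_R)−C_S = 1.831 mol/L; S̃_{S/T} = 0.02855/1.831 = 0.0156.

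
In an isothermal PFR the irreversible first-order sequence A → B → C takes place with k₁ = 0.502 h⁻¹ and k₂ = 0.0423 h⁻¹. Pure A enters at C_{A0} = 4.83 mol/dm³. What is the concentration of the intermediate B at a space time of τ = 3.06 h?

3.50 mol/dm³

Solving the coupled first-order balances gives C_B(τ) = [k₁/(k₂−k₁)]·C_{A0}·(e^(−k₁τ) − e^(−k₂τ)).
e^(−k₁τ) = e^(−0.502×3.06) = e^(−1.536) = 0.2152; e^(−k₂τ) = e^(−0.1294) = 0.8786.
C_B = 0.502×4.83/(0.0423−0.502) × (0.2152−0.8786) = (-5.274)×(-0.6634) = 3.499 mol/dm³.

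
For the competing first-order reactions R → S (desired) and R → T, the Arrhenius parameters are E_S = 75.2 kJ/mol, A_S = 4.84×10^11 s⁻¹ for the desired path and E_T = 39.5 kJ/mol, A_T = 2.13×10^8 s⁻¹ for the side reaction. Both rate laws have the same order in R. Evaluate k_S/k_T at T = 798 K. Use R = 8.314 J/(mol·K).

10.5

k_S/k_T = (A_S/A_T)·exp[−(E_S−E_T)/(RT)] = (A_S/A_T)·exp[(E_T−E_S)/(RT)].
(E_T−E_S)/(RT) = (39.5−75.2)×10³/(8.314×798) = -35700/6635 = -5.381.
k_S/k_T = (4.84×10^11/2.13×10^8)·exp(-5.381) = 2272 × 0.004604 = 10.5.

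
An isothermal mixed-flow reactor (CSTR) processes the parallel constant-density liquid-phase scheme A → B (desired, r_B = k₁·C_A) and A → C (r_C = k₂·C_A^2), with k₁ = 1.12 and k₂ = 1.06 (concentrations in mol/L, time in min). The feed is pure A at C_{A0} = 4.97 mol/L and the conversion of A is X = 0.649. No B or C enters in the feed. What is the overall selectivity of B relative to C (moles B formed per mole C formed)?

Exit C_A = C_{A0}(1−X) = 4.97×0.351 = 1.744 mol/L.
In a CSTR the entire volume is at exit conditions, so r_B = 1.12×1.744 = 1.954 and r_C = 1.06×1.744^2 = 3.226.
Overall selectivity = C_B/C_C = r_Bτ/(r_Cτ) = r_B/r_C = 0.606.

0.606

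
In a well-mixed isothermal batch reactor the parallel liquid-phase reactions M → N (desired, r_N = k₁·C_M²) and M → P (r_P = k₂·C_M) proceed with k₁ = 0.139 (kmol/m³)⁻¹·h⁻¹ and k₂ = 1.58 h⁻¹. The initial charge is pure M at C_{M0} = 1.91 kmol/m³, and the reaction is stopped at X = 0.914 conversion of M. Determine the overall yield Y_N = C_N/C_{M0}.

C_M = C_{M0}(1−X) = 0.1643 kmol/m³.
Along a PFR/batch, dC_P/dC_M = −r_P/(r_N+r_P) = −k₂/(k₂+k₁·C_M).
Integrating from C_{M0} to C_M: C_P = (1.58/0.139)·ln[(1.58+0.139·1.91)/(1.58+0.139·0.164)] = 11.37·ln(1.845/1.603) = 1.602 kmol/m³.
Then C_N = (C_{M0}−C_M) − C_P = 1.746 − 1.602 = 0.1433 kmol/m³.
Y_N = C_N/C_{M0} = 0.1433/1.91 = 0.0750.

0.0750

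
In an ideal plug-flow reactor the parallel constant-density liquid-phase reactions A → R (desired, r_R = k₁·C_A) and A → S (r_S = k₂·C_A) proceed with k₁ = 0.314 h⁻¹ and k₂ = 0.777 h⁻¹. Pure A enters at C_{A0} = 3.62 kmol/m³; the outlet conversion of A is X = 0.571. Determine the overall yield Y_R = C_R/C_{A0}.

0.164

C_A = C_{A0}(1−X) = 1.553 kmol/m³.
Both paths are first order in A, so the instantaneous fraction to R is constant: dC_R/d(−C_A) = k₁/(k₁+k₂) = 0.2878.
C_R = 0.2878·(C_{A0}−C_A) = 0.2878×2.067 = 0.595 kmol/m³.
Y_R = C_R/C_{A0} = 0.5949/3.62 = 0.164.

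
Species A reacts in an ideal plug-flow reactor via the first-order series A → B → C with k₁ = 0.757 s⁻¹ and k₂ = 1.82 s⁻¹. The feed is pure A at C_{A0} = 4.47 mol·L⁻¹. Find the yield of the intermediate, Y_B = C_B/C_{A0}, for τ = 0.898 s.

0.222

The intermediate concentration in a first-order A→B→C sequence is C_B = k₁C_{A0}(e^(−k₁τ) − e^(−k₂τ))/(k₂−k₁).
e^(−k₁τ) = e^(−0.757×0.898) = e^(−0.6798) = 0.5067; e^(−k₂τ) = e^(−1.634) = 0.1951.
C_B = 0.757×4.47/(1.82−0.757) × (0.5067−0.1951) = 3.183×0.3116 = 0.9921 mol·L⁻¹.
Y_B = C_B/C_{A0} = 0.9921/4.47 = 0.222.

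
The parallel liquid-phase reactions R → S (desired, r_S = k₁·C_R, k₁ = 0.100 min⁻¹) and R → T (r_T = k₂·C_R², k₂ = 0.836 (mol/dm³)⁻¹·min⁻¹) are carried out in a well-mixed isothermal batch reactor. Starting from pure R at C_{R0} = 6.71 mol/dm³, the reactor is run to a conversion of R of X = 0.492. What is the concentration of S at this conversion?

C_R = C_{R0}(1−X) = 3.409 mol/dm³.
Along a PFR/batch, dC_S/dC_R = −r_S/(r_S+r_T) = −k₁/(k₁+k₂·C_R).
Integrating from C_{R0} to C_R: C_S = (0.100/0.836)·ln[(0.100+0.836·6.71)/(0.100+0.836·3.41)] = 0.1196·ln(5.710/2.950) = 0.07900 mol/dm³.

0.0790 mol/dm³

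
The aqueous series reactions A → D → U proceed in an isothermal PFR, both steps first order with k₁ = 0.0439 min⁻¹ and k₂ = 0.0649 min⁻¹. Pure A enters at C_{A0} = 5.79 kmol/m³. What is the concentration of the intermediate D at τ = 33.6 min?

The intermediate concentration in a first-order A→B→C sequence is C_D = k₁C_{A0}(e^(−k₁τ) − e^(−k₂τ))/(k₂−k₁).
e^(−k₁τ) = e^(−0.0439×33.6) = e^(−1.475) = 0.2288; e^(−k₂τ) = e^(−2.181) = 0.1130.
C_D = 0.0439×5.79/(0.0649−0.0439) × (0.2288−0.1130) = 12.10×0.1158 = 1.402 kmol/m³.

1.40 kmol/m³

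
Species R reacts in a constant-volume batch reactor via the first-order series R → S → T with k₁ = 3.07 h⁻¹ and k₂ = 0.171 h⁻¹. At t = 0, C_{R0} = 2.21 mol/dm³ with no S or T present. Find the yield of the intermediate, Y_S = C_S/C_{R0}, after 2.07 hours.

For first-order series with pure R initially, C_S(t) = k₁C_{R0}/(k₂−k₁)·(e^(−k₁t) − e^(−k₂t)).
e^(−k₁t) = e^(−3.07×2.07) = e^(−6.355) = 0.001738; e^(−k₂t) = e^(−0.3540) = 0.7019.
C_S = 3.07×2.21/(0.171−3.07) × (0.001738−0.7019) = (-2.340)×(-0.7002) = 1.639 mol/dm³.
Y_S = C_S/C_{R0} = 1.639/2.21 = 0.741.

0.741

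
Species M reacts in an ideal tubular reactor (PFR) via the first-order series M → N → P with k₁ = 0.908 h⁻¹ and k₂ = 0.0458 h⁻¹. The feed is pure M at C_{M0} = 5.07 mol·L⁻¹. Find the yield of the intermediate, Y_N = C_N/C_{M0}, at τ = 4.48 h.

0.840

The intermediate concentration in a first-order A→B→C sequence is C_N = k₁C_{M0}(e^(−k₁τ) − e^(−k₂τ))/(k₂−k₁).
e^(−k₁τ) = e^(−0.908×4.48) = e^(−4.068) = 0.01711; e^(−k₂τ) = e^(−0.2052) = 0.8145.
C_N = 0.908×5.07/(0.0458−0.908) × (0.01711−0.8145) = (-5.339)×(-0.7974) = 4.257 mol·L⁻¹.
Y_N = C_N/C_{M0} = 4.257/5.07 = 0.840.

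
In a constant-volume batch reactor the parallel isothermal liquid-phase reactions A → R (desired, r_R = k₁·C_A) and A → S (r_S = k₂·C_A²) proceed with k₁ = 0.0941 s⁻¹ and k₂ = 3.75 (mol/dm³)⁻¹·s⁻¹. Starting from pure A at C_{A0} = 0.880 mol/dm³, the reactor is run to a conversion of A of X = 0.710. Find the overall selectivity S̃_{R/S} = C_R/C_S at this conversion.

C_A = C_{A0}(1−X) = 0.2552 mol/dm³.
Along a PFR/batch, dC_R/dC_A = −r_R/(r_R+r_S) = −k₁/(k₁+k₂·C_A).
Integrating from C_{A0} to C_A: C_R = (0.0941/3.75)·ln[(0.0941+3.75·0.880)/(0.0941+3.75·0.255)] = 0.02509·ln(3.394/1.051) = 0.02941 mol/dm³.
C_S = (C_{A0}−C_A)−C_R = 0.5954 mol/dm³; S̃_{R/S} = 0.02941/0.5954 = 0.0494.

0.0494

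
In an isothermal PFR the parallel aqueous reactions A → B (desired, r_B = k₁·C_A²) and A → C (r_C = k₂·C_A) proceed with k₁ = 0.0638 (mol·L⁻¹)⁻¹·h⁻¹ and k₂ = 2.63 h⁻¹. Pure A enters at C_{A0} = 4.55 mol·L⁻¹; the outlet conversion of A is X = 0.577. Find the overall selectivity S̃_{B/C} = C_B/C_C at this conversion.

C_A = C_{A0}(1−X) = 1.925 mol·L⁻¹.
Along a PFR/batch, dC_C/dC_A = −r_C/(r_B+r_C) = −k₂/(k₂+k₁·C_A).
Integrating from C_{A0} to C_A: C_C = (2.63/0.0638)·ln[(2.63+0.0638·4.55)/(2.63+0.0638·1.92)] = 41.22·ln(2.920/2.753) = 2.435 mol·L⁻¹.
Then C_B = (C_{A0}−C_A) − C_C = 2.625 − 2.435 = 0.1905 mol·L⁻¹.
S̃_{B/C} = C_B/C_C = 0.1905/2.435 = 0.0782.

0.0782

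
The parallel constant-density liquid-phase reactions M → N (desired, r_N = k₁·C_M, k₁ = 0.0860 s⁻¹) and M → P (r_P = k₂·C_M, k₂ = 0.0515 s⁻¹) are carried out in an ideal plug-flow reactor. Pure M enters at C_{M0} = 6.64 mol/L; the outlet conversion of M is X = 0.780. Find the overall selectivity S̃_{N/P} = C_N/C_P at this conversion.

C_M = C_{M0}(1−X) = 1.461 mol/L.
Both paths are first order in M, so the instantaneous fraction to N is constant: dC_N/d(−C_M) = k₁/(k₁+k₂) = 0.6255.
C_N = 0.6255·(C_{M0}−C_M) = 0.6255×5.179 = 3.24 mol/L.
C_P = (C_{M0}−C_M)−C_N = 1.940 mol/L; S̃_{N/P} = 3.239/1.940 = 1.67.

1.67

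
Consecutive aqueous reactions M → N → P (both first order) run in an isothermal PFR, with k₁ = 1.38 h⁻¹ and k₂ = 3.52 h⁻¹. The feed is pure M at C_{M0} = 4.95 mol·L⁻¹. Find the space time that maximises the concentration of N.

0.438 h

The intermediate peaks when r₁ = r₂, i.e. k₁e^(−k₁τ) = k₂e^(−k₂τ), giving τ_opt = ln(k₂/k₁)/(k₂−k₁).
= ln(3.52/1.38)/(3.52−1.38) = ln(2.551)/2.140 = 0.9364/2.140 = 0.438 h.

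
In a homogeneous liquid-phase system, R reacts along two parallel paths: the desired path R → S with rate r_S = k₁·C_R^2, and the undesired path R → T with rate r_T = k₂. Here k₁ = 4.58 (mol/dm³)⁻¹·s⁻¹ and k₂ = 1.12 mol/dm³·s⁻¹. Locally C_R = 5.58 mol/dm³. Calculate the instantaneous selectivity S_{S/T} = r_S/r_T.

127

S_{S/T} = r_S/r_T = (k₁·C_R^2)/(k₂) = (k₁/k₂)·C_R^2.
= (4.58×5.580^2) / (1.12) = 142.6/1.120 = 127.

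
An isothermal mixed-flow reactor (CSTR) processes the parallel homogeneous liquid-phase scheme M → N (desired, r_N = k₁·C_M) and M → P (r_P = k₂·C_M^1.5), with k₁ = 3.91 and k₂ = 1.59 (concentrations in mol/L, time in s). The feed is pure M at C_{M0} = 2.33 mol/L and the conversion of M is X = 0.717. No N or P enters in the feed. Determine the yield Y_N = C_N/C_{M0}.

0.539

Exit C_M = C_{M0}(1−X) = 2.33×0.283 = 0.6594 mol/L.
A CSTR operates uniformly at the exit composition, giving r_N = 2.578 and r_P = 0.8514 (each k·C_M^n at C_M = 0.6594).
Fraction of consumed M going to N: r_N/(r_N+r_P) = 0.7518.
C_N = 0.7518·C_{M0}·X = 0.7518×2.33×0.717 = 1.26 mol/L; Y_N = C_N/C_{M0} = 0.539.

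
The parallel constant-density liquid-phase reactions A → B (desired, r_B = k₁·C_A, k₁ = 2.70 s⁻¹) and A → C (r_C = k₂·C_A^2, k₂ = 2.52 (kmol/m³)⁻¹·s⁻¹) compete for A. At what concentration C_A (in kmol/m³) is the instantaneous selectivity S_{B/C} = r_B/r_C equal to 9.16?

0.117 kmol/m³

S_{B/C} = (k₁/k₂)·C_A⁻¹ ⇒ C_A = (S·k₂/k₁)^(-1).
= (9.16×2.52/2.70)^(-1) = (8.549)^(-1) = 0.117 kmol/m³.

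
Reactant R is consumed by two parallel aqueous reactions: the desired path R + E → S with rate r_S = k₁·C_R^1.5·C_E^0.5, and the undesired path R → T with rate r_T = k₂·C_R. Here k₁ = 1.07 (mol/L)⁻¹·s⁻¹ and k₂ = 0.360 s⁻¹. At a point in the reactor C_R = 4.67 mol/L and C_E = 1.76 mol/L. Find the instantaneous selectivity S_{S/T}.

8.52

S_{S/T} = r_S/r_T = (k₁·C_R^1.5·C_E^0.5)/(k₂·C_R) = (k₁/k₂)·C_R^0.5·C_E^0.5.
= (1.07×4.670^1.5×1.760^0.5) / (0.360×4.670) = 14.33/1.681 = 8.52.
Since the desired path is higher order in R, keeping C_R high (PFR or concentrated feed) favours S.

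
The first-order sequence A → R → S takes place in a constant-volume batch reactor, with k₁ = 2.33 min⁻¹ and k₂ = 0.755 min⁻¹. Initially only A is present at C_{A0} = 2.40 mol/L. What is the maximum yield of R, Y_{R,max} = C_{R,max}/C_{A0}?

At the optimum, C_{R,max}/C_{A0} = (k₁/k₂)^[k₂/(k₂−k₁)].
= (2.33/0.755)^(0.755/(0.755−2.33)) = (3.086)^(-0.4794) = 0.5826.

0.583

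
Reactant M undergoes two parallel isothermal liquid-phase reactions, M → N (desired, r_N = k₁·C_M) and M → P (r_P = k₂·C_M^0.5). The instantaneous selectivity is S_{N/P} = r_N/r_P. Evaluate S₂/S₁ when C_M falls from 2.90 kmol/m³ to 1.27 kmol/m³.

S_{N/P} = (k₁/k₂)·C_M^0.5, so S₂/S₁ = (C_{M,2}/C_{M,1})^0.5.
= (1.27/2.90)^0.5 = (0.4379)^0.5 = 0.662.
Selectivity toward N falls as C_M falls — high-concentration operation is favoured.

0.662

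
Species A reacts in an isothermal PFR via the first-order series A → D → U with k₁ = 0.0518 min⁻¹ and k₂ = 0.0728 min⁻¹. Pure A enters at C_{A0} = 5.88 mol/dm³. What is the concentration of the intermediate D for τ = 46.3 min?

0.819 mol/dm³

Solving the coupled first-order balances gives C_D(τ) = [k₁/(k₂−k₁)]·C_{A0}·(e^(−k₁τ) − e^(−k₂τ)).
e^(−k₁τ) = e^(−0.0518×46.3) = e^(−2.398) = 0.09087; e^(−k₂τ) = e^(−3.371) = 0.03437.
C_D = 0.0518×5.88/(0.0728−0.0518) × (0.09087−0.03437) = 14.50×0.05650 = 0.8195 mol/dm³.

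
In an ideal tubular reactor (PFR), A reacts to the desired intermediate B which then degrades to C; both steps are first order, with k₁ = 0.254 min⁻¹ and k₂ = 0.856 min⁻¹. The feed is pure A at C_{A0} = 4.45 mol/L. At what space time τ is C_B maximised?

The intermediate peaks when r₁ = r₂, i.e. k₁e^(−k₁τ) = k₂e^(−k₂τ), giving τ_opt = ln(k₂/k₁)/(k₂−k₁).
= ln(0.856/0.254)/(0.856−0.254) = ln(3.370)/0.6020 = 1.215/0.6020 = 2.02 min.

2.02 min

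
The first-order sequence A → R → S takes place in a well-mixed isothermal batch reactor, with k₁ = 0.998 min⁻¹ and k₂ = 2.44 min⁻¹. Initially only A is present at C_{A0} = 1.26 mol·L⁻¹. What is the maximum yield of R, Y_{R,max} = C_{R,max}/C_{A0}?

At the optimum, C_{R,max}/C_{A0} = (k₁/k₂)^[k₂/(k₂−k₁)].
= (0.998/2.44)^(2.44/(2.44−0.998)) = (0.4090)^(1.692) = 0.2203.

0.220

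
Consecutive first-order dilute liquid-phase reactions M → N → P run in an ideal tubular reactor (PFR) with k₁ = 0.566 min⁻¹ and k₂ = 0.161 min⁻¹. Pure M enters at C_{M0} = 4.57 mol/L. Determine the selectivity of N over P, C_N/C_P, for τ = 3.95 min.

1.95

For first-order series with pure M initially, C_N(τ) = k₁C_{M0}/(k₂−k₁)·(e^(−k₁τ) − e^(−k₂τ)).
e^(−k₁τ) = e^(−0.566×3.95) = e^(−2.236) = 0.1069; e^(−k₂τ) = e^(−0.6360) = 0.5294.
C_N = 0.566×4.57/(0.161−0.566) × (0.1069−0.5294) = (-6.387)×(-0.4225) = 2.698 mol/L.
C_M = C_{M0}e^(−k₁τ) = 0.4886 mol/L, so C_P = C_{M0}−C_M−C_N = 1.383 mol/L; C_N/C_P = 1.95.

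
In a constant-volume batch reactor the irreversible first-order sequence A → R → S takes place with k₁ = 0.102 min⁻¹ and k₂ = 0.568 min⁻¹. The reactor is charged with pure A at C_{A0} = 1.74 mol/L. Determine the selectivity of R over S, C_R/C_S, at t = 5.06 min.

The intermediate concentration in a first-order A→B→C sequence is C_R = k₁C_{A0}(e^(−k₁t) − e^(−k₂t))/(k₂−k₁).
e^(−k₁t) = e^(−0.102×5.06) = e^(−0.5161) = 0.5968; e^(−k₂t) = e^(−2.874) = 0.05647.
C_R = 0.102×1.74/(0.568−0.102) × (0.5968−0.05647) = 0.3809×0.5404 = 0.2058 mol/L.
C_A = C_{A0}e^(−k₁t) = 1.038 mol/L, so C_S = C_{A0}−C_A−C_R = 0.4957 mol/L; C_R/C_S = 0.415.

0.415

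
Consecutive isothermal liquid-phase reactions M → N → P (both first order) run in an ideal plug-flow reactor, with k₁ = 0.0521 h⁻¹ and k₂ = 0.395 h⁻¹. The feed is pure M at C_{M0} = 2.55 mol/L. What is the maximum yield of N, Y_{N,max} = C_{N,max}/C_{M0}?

At the optimum, C_{N,max}/C_{M0} = (k₁/k₂)^[k₂/(k₂−k₁)].
= (0.0521/0.395)^(0.395/(0.395−0.0521)) = (0.1319)^(1.152) = 0.09696.

0.0970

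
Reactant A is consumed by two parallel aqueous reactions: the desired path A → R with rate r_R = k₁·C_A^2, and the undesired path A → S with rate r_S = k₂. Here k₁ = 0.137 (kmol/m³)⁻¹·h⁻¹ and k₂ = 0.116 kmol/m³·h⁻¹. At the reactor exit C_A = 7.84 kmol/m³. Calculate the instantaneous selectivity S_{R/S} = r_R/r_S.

72.6

S_{R/S} = r_R/r_S = (k₁·C_A^2)/(k₂) = (k₁/k₂)·C_A^2.
= (0.137×7.840^2) / (0.116) = 8.421/0.1160 = 72.6.
Since the desired path is higher order in A, keeping C_A high (PFR or concentrated feed) favours R.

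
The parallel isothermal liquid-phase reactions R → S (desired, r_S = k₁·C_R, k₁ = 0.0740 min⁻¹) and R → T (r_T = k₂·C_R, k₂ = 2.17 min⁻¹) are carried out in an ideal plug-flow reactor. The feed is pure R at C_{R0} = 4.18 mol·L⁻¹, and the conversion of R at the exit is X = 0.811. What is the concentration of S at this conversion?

0.112 mol·L⁻¹

C_R = C_{R0}(1−X) = 0.7900 mol·L⁻¹.
Both paths are first order in R, so the instantaneous fraction to S is constant: dC_S/d(−C_R) = k₁/(k₁+k₂) = 0.03298.
C_S = 0.03298·(C_{R0}−C_R) = 0.03298×3.390 = 0.112 mol·L⁻¹.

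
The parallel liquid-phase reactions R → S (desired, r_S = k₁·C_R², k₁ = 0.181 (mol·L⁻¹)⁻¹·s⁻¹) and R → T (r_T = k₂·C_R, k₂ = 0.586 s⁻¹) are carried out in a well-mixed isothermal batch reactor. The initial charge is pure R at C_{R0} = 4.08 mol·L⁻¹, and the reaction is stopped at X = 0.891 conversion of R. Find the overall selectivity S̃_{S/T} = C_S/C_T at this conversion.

0.635

C_R = C_{R0}(1−X) = 0.4447 mol·L⁻¹.
Along a PFR/batch, dC_T/dC_R = −r_T/(r_S+r_T) = −k₂/(k₂+k₁·C_R).
Integrating from C_{R0} to C_R: C_T = (0.586/0.181)·ln[(0.586+0.181·4.08)/(0.586+0.181·0.445)] = 3.238·ln(1.324/0.6665) = 2.223 mol·L⁻¹.
Then C_S = (C_{R0}−C_R) − C_T = 3.635 − 2.223 = 1.412 mol·L⁻¹.
S̃_{S/T} = C_S/C_T = 1.412/2.223 = 0.635.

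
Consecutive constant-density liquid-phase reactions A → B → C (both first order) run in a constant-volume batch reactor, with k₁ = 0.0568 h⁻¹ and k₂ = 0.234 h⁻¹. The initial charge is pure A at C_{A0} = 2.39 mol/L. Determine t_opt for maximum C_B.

7.99 h

The intermediate peaks when r₁ = r₂, i.e. k₁e^(−k₁t) = k₂e^(−k₂t), giving t_opt = ln(k₂/k₁)/(k₂−k₁).
= ln(0.234/0.0568)/(0.234−0.0568) = ln(4.120)/0.1772 = 1.416/0.1772 = 7.99 h.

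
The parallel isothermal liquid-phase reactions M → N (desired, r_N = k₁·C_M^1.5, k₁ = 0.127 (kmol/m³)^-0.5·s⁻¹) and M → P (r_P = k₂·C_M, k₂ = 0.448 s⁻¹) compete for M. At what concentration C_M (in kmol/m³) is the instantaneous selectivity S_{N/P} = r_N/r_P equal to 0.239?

S_{N/P} = (k₁/k₂)·C_M^0.5 ⇒ C_M = (S·k₂/k₁)^(2).
= (0.239×0.448/0.127)^(2) = (0.8431)^(2) = 0.711 kmol/m³.

0.711 kmol/m³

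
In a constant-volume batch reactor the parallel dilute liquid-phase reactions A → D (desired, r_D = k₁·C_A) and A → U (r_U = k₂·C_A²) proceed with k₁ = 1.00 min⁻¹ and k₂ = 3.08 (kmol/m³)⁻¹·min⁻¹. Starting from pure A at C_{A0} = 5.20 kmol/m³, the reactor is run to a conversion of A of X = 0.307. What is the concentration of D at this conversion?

0.111 kmol/m³

C_A = C_{A0}(1−X) = 3.604 kmol/m³.
Along a PFR/batch, dC_D/dC_A = −r_D/(r_D+r_U) = −k₁/(k₁+k₂·C_A).
Integrating from C_{A0} to C_A: C_D = (1.00/3.08)·ln[(1.00+3.08·5.20)/(1.00+3.08·3.60)] = 0.3247·ln(17.02/12.10) = 0.1107 kmol/m³.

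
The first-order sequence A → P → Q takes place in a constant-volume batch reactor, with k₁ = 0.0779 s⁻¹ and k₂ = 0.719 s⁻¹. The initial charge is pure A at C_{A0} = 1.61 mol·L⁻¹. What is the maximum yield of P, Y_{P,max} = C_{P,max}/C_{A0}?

At the optimum, C_{P,max}/C_{A0} = (k₁/k₂)^[k₂/(k₂−k₁)].
= (0.0779/0.719)^(0.719/(0.719−0.0779)) = (0.1083)^(1.122) = 0.08270.

0.0827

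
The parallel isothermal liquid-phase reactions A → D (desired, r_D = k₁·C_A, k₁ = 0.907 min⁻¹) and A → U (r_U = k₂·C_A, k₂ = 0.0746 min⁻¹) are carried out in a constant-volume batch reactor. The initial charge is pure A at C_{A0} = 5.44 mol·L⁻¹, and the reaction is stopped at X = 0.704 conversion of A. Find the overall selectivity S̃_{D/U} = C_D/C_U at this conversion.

12.2

C_A = C_{A0}(1−X) = 1.610 mol·L⁻¹.
Both paths are first order in A, so the instantaneous fraction to D is constant: dC_D/d(−C_A) = k₁/(k₁+k₂) = 0.9240.
C_D = 0.9240·(C_{A0}−C_A) = 0.9240×3.830 = 3.54 mol·L⁻¹.
C_U = (C_{A0}−C_A)−C_D = 0.2911 mol·L⁻¹; S̃_{D/U} = 3.539/0.2911 = 12.2.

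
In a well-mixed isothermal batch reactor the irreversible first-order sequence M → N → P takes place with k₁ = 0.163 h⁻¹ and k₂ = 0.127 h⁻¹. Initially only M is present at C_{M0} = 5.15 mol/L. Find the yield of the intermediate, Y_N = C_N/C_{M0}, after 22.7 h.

0.141

The intermediate concentration in a first-order A→B→C sequence is C_N = k₁C_{M0}(e^(−k₁t) − e^(−k₂t))/(k₂−k₁).
e^(−k₁t) = e^(−0.163×22.7) = e^(−3.700) = 0.02472; e^(−k₂t) = e^(−2.883) = 0.05597.
C_N = 0.163×5.15/(0.127−0.163) × (0.02472−0.05597) = (-23.32)×(-0.03125) = 0.7287 mol/L.
Y_N = C_N/C_{M0} = 0.7287/5.15 = 0.141.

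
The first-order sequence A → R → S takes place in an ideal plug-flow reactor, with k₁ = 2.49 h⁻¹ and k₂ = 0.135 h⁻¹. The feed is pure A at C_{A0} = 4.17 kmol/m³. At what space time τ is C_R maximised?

1.24 h

For first-order series the maximum of C_R occurs at τ_opt = ln(k₂/k₁)/(k₂−k₁).
= ln(0.135/2.49)/(0.135−2.49) = ln(0.05422)/-2.355 = -2.915/-2.355 = 1.24 h.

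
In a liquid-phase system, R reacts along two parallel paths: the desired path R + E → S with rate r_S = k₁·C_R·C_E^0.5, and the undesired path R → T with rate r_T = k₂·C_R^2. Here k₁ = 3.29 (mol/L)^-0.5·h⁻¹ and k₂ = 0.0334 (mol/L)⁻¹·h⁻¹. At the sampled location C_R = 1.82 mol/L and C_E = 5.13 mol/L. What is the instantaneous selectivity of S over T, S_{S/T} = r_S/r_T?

S_{S/T} = r_S/r_T = (k₁·C_R·C_E^0.5)/(k₂·C_R^2) = (k₁/k₂)·C_R⁻¹·C_E^0.5.
= (3.29×1.820×5.130^0.5) / (0.0334×1.820^2) = 13.56/0.1106 = 123.

123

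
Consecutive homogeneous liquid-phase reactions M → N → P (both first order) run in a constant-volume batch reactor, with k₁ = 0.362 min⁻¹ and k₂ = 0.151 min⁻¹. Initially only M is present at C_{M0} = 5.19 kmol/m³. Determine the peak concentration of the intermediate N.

For a first-order series the maximum intermediate yield is C_{N,max}/C_{M0} = (k₁/k₂)^[k₂/(k₂−k₁)].
= (0.362/0.151)^(0.151/(0.151−0.362)) = (2.397)^(-0.7156) = 0.5349.
C_{N,max} = 0.5349×5.19 = 2.78 kmol/m³.

2.78 kmol/m³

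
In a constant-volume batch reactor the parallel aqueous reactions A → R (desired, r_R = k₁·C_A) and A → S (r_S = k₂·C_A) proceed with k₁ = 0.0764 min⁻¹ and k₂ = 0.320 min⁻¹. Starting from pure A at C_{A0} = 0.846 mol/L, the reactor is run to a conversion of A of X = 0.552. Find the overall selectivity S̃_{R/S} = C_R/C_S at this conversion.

0.239

C_A = C_{A0}(1−X) = 0.3790 mol/L.
Both paths are first order in A, so the instantaneous fraction to R is constant: dC_R/d(−C_A) = k₁/(k₁+k₂) = 0.1927.
C_R = 0.1927·(C_{A0}−C_A) = 0.1927×0.4670 = 0.0900 mol/L.
C_S = (C_{A0}−C_A)−C_R = 0.3770 mol/L; S̃_{R/S} = 0.09001/0.3770 = 0.239.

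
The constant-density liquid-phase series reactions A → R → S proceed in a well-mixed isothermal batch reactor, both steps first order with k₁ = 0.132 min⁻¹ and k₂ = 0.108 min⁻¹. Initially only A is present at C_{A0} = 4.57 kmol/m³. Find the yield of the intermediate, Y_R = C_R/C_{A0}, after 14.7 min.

The intermediate concentration in a first-order A→B→C sequence is C_R = k₁C_{A0}(e^(−k₁t) − e^(−k₂t))/(k₂−k₁).
e^(−k₁t) = e^(−0.132×14.7) = e^(−1.940) = 0.1436; e^(−k₂t) = e^(−1.588) = 0.2044.
C_R = 0.132×4.57/(0.108−0.132) × (0.1436−0.2044) = (-25.13)×(-0.06077) = 1.527 kmol/m³.
Y_R = C_R/C_{A0} = 1.527/4.57 = 0.334.

0.334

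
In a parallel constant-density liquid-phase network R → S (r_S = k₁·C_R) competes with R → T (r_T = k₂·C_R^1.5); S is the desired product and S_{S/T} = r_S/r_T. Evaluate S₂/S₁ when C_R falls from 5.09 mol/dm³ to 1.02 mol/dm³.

S_{S/T} = (k₁/k₂)·C_R^-0.5, so S₂/S₁ = (C_{R,2}/C_{R,1})^-0.5.
= (1.02/5.09)^(-0.5) = (0.2004)^(-0.5) = 2.23.

2.23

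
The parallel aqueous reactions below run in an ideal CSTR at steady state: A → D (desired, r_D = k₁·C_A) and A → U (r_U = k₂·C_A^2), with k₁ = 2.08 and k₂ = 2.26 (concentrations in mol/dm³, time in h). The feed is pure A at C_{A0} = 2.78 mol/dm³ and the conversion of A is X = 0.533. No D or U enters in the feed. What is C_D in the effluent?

0.615 mol/dm³

Exit C_A = C_{A0}(1−X) = 2.78×0.467 = 1.298 mol/dm³.
In a CSTR the entire volume is at exit conditions, so r_D = 2.08×1.298 = 2.700 and r_U = 2.26×1.298^2 = 3.809.
Fraction of consumed A going to D: r_D/(r_D+r_U) = 0.4148.
C_D = 0.4148·C_{A0}·X = 0.4148×2.78×0.533 = 0.615 mol/dm³.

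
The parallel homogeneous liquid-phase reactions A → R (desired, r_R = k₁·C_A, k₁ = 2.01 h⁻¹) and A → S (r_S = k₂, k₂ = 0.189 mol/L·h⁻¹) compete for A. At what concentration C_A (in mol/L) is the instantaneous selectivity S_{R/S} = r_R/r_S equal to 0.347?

S_{R/S} = (k₁/k₂)·C_A ⇒ C_A = S·k₂/k₁.
= 0.347×0.189/2.01 = 0.0326 mol/L.

0.0326 mol/L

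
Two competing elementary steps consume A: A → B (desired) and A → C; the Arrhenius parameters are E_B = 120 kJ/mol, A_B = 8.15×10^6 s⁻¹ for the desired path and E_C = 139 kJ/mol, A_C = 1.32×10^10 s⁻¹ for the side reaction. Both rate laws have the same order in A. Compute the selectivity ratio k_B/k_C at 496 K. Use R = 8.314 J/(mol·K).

k_B/k_C = (A_B/A_C)·exp[−(E_B−E_C)/(RT)] = (A_B/A_C)·exp[(E_C−E_B)/(RT)].
(E_C−E_B)/(RT) = (139−120)×10³/(8.314×496) = 19000/4124 = 4.607.
k_B/k_C = (8.15×10^6/1.32×10^10)·exp(4.607) = 6.174×10^-4 × 100.2 = 0.0619.

0.0619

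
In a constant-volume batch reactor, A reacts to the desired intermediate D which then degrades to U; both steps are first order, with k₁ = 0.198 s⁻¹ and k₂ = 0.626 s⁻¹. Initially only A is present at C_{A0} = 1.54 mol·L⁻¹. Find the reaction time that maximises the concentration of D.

Setting dC_D/dt = 0 gives t_opt = ln(k₂/k₁)/(k₂−k₁).
= ln(0.626/0.198)/(0.626−0.198) = ln(3.162)/0.4280 = 1.151/0.4280 = 2.69 s.

2.69 s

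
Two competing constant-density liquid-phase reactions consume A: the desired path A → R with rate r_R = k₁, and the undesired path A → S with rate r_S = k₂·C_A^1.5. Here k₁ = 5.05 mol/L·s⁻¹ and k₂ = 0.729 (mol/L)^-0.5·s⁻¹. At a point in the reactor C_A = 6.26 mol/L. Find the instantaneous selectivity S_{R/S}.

S_{R/S} = r_R/r_S = (k₁)/(k₂·C_A^1.5) = (k₁/k₂)·C_A^-1.5.
= (5.05) / (0.729×6.260^1.5) = 5.050/11.42 = 0.442.

0.442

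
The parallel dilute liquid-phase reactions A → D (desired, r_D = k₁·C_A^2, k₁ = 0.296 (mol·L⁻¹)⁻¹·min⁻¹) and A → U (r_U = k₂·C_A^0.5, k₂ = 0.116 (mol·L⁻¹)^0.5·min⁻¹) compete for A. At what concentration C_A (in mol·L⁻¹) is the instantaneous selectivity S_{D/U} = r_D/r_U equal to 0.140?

0.144 mol·L⁻¹

S_{D/U} = (k₁/k₂)·C_A^1.5 ⇒ C_A = (S·k₂/k₁)^(1/1.5).
= (0.140×0.116/0.296)^(0.6667) = (0.05486)^(0.6667) = 0.144 mol·L⁻¹.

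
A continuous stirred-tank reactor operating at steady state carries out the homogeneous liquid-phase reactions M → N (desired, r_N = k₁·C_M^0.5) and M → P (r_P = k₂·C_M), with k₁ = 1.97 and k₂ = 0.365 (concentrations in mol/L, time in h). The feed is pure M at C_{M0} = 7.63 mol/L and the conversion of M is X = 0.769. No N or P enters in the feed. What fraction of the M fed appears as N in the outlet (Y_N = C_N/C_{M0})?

Exit C_M = C_{M0}(1−X) = 7.63×0.231 = 1.763 mol/L.
In a CSTR the entire volume is at exit conditions, so r_N = 1.97×1.763^0.5 = 2.615 and r_P = 0.365×1.763 = 0.6433.
Fraction of consumed M going to N: r_N/(r_N+r_P) = 0.8026.
C_N = 0.8026·C_{M0}·X = 0.8026×7.63×0.769 = 4.71 mol/L; Y_N = C_N/C_{M0} = 0.617.

0.617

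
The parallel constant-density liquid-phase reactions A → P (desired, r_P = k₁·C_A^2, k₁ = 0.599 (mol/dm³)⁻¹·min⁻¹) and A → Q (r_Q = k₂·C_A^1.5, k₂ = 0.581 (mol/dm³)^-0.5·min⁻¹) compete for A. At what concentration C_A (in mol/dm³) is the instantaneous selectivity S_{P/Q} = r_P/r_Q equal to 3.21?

S_{P/Q} = (k₁/k₂)·C_A^0.5 ⇒ C_A = (S·k₂/k₁)^(2).
= (3.21×0.581/0.599)^(2) = (3.114)^(2) = 9.69 mol/dm³.

9.69 mol/dm³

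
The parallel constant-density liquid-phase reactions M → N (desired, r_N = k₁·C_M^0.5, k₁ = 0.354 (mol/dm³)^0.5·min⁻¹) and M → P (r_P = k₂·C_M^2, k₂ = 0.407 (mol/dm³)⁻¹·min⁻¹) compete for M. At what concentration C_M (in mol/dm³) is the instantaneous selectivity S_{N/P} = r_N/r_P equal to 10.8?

0.186 mol/dm³

S_{N/P} = (k₁/k₂)·C_M^-1.5 ⇒ C_M = (S·k₂/k₁)^(1/(-1.5)).
= (10.8×0.407/0.354)^(-0.6667) = (12.42)^(-0.6667) = 0.186 mol/dm³.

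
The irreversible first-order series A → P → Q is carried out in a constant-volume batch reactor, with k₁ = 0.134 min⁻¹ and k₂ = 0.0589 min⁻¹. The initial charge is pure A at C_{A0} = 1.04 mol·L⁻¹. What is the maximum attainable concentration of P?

At the optimum, C_{P,max}/C_{A0} = (k₁/k₂)^[k₂/(k₂−k₁)].
= (0.134/0.0589)^(0.0589/(0.0589−0.134)) = (2.275)^(-0.7843) = 0.5248.
C_{P,max} = 0.5248×1.04 = 0.546 mol·L⁻¹.

0.546 mol·L⁻¹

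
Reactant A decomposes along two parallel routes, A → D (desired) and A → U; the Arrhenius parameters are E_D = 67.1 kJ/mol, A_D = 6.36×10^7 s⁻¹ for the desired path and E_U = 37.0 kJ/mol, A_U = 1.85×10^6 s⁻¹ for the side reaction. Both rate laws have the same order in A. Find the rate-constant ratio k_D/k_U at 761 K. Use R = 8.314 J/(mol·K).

0.295

k_D/k_U = (A_D/A_U)·exp[−(E_D−E_U)/(RT)] = (A_D/A_U)·exp[(E_U−E_D)/(RT)].
(E_U−E_D)/(RT) = (37.0−67.1)×10³/(8.314×761) = -30100/6327 = -4.757.
k_D/k_U = (6.36×10^7/1.85×10^6)·exp(-4.757) = 34.38 × 0.008588 = 0.295.
Since E_D > E_U, raising the temperature improves selectivity toward D.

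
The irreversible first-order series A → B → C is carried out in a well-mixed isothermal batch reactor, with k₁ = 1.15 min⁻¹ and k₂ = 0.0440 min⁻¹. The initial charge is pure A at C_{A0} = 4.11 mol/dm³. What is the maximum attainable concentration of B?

At the optimum, C_{B,max}/C_{A0} = (k₁/k₂)^[k₂/(k₂−k₁)].
= (1.15/0.0440)^(0.0440/(0.0440−1.15)) = (26.14)^(-0.03978) = 0.8782.
C_{B,max} = 0.8782×4.11 = 3.61 mol/dm³.

3.61 mol/dm³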